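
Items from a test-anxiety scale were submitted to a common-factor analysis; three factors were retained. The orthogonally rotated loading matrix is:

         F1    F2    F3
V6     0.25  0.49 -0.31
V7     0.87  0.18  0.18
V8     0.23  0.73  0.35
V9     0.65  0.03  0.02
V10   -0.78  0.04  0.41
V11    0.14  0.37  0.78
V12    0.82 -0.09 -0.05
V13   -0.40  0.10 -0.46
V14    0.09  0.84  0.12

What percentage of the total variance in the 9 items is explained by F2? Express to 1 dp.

SS loadings for F2 = 0.49² + 0.18² + 0.73² + 0.03² + 0.04² + 0.37² + (-0.09)² + 0.10² + 0.84² = 1.6685
With 9 standardized items, total variance = 9. Proportion = 1.6685/9 = 0.1854 → 18.54%.

18.5%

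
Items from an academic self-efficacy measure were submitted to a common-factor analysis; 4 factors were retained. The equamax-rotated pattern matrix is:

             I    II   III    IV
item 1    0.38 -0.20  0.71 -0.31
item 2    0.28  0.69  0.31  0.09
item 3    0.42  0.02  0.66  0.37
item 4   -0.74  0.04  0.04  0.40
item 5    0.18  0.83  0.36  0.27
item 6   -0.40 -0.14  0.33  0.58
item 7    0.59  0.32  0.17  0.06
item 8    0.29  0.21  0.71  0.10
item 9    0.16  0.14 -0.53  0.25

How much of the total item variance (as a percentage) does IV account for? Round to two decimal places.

9.85%

SS loadings for IV = (-0.31)² + 0.09² + 0.37² + 0.40² + 0.27² + 0.58² + 0.06² + 0.10² + 0.25² = 0.8865
With 9 standardized items, total variance = 9. Proportion = 0.8865/9 = 0.0985 → 9.85%.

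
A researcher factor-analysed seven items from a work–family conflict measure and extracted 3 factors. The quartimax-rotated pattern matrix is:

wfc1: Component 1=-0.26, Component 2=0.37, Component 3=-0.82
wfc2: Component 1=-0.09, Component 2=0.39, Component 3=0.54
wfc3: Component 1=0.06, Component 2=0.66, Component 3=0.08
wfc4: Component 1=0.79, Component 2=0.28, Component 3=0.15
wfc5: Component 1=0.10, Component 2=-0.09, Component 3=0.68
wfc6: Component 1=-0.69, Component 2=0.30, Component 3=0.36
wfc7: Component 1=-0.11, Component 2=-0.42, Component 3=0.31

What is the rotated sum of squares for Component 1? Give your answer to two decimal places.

SS loadings for Component 1 = (-0.26)² + (-0.09)² + 0.06² + 0.79² + 0.10² + (-0.69)² + (-0.11)² = 0.0676 + 0.0081 + 0.0036 + 0.6241 + 0.0100 + 0.4761 + 0.0121 = 1.2016

1.20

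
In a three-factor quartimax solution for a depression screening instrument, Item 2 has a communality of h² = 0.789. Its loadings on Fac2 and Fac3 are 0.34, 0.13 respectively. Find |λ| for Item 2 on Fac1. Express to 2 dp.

Under orthogonal rotation h² = Σλ², so λ_Fac1² = h² − (0.1325) = 0.789 − 0.1325 = 0.6565.
|λ| = √0.6565 = 0.8102.

0.81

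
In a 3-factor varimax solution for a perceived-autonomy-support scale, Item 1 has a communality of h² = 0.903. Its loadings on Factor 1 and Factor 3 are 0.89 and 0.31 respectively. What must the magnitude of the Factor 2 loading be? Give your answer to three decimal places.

0.122

Under orthogonal rotation h² = Σλ², so λ_Factor 2² = h² − (0.8882) = 0.903 − 0.8882 = 0.0148.
|λ| = √0.0148 = 0.1217.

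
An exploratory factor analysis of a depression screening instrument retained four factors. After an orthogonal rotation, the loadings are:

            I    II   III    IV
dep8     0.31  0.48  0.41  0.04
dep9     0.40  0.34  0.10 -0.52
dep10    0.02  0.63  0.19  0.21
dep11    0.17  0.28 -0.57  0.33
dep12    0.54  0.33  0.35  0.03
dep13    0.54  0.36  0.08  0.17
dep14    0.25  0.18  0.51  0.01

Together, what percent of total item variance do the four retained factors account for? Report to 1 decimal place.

48.7%

Communalities: 0.4962, 0.5560, 0.4775, 0.5411, 0.5239, 0.4565, 0.3551; Σh² = 3.4063.
Total variance with 7 standardized items is 7, so the solution explains 3.4063/7 = 0.4866 = 48.66%.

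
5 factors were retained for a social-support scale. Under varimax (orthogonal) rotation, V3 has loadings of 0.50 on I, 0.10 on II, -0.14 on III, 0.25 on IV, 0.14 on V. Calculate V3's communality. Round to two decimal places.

0.36

h² = 0.50² + 0.10² + (-0.14)² + 0.25² + 0.14² = 0.2500 + 0.0100 + 0.0196 + 0.0625 + 0.0196 = 0.3617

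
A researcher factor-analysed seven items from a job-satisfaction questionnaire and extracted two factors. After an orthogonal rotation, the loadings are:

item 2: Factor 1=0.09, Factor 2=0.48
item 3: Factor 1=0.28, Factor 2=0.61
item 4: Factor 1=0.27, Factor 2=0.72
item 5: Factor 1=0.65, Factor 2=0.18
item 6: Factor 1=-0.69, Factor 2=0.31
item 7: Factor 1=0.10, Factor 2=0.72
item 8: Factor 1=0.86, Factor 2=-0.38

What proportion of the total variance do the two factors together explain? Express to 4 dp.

0.5314

Communalities: 0.2385, 0.4505, 0.5913, 0.4549, 0.5722, 0.5284, 0.8840; Σh² = 3.7198.
Total variance with 7 standardized items is 7, so the solution explains 3.7198/7 = 0.5314.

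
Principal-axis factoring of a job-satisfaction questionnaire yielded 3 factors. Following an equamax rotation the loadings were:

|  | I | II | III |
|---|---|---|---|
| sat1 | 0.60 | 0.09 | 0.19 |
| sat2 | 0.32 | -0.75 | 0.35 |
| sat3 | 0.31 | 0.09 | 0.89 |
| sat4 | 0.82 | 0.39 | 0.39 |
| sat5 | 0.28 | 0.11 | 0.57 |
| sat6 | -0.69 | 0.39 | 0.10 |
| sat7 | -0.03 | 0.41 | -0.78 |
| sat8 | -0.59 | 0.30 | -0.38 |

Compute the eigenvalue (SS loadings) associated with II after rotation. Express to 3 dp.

SS loadings for II = 0.09² + (-0.75)² + 0.09² + 0.39² + 0.11² + 0.39² + 0.41² + 0.30² = 0.0081 + 0.5625 + 0.0081 + 0.1521 + 0.0121 + 0.1521 + 0.1681 + 0.0900 = 1.1531

1.153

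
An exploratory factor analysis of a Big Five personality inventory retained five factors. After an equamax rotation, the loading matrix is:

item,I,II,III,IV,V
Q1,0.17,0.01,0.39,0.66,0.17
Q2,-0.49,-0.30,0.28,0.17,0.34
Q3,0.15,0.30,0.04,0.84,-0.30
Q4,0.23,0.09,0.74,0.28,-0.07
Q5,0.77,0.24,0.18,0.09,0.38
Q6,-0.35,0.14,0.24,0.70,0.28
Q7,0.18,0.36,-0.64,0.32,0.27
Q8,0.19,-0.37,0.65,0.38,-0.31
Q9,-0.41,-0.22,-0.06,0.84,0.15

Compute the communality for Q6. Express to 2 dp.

h² = (-0.35)² + 0.14² + 0.24² + 0.70² + 0.28² = 0.1225 + 0.0196 + 0.0576 + 0.4900 + 0.0784 = 0.7681

0.77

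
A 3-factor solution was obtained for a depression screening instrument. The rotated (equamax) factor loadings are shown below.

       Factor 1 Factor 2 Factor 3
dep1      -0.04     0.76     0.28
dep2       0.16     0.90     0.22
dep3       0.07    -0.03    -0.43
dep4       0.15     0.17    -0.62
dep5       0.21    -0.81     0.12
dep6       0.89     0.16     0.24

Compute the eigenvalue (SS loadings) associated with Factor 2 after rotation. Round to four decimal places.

2.0991

SS loadings for Factor 2 = 0.76² + 0.90² + (-0.03)² + 0.17² + (-0.81)² + 0.16² = 0.5776 + 0.8100 + 0.0009 + 0.0289 + 0.6561 + 0.0256 = 2.0991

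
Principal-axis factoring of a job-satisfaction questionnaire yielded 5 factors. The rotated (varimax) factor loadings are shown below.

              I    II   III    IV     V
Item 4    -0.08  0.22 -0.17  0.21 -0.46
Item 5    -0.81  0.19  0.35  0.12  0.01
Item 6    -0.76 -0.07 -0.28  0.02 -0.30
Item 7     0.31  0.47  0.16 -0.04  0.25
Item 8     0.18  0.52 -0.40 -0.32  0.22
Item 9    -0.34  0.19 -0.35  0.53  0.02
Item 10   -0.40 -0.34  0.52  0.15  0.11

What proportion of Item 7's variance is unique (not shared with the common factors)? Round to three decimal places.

h² = 0.31² + 0.47² + 0.16² + (-0.04)² + 0.25² = 0.0961 + 0.2209 + 0.0256 + 0.0016 + 0.0625 = 0.4067
Uniqueness u² = 1 − h² = 1 − 0.4067 = 0.5933

0.593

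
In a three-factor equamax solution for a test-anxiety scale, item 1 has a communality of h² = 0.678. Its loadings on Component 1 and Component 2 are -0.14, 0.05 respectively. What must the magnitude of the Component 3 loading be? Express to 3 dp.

0.810

Under orthogonal rotation h² = Σλ², so λ_Component 3² = h² − (0.0221) = 0.678 − 0.0221 = 0.6559.
|λ| = √0.6559 = 0.8099.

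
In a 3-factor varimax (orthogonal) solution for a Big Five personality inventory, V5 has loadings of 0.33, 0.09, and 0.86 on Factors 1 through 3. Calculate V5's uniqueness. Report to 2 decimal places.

0.14

h² = 0.33² + 0.09² + 0.86² = 0.1089 + 0.0081 + 0.7396 = 0.8566
Uniqueness u² = 1 − h² = 1 − 0.8566 = 0.1434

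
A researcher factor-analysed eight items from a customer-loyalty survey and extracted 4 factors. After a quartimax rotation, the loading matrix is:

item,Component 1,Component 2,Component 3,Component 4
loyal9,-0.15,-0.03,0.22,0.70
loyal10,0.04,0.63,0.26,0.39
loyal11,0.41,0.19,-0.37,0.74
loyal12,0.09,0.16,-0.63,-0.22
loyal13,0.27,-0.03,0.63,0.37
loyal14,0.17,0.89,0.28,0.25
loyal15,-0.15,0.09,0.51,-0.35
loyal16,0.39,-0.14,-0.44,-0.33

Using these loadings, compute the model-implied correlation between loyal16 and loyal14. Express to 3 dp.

-0.264

r̂ = Σ λ_i·λ_j across factors = (0.39)(0.17) + (-0.14)(0.89) + (-0.44)(0.28) + (-0.33)(0.25)
  = +0.0663 -0.1246 -0.1232 -0.0825 = -0.2640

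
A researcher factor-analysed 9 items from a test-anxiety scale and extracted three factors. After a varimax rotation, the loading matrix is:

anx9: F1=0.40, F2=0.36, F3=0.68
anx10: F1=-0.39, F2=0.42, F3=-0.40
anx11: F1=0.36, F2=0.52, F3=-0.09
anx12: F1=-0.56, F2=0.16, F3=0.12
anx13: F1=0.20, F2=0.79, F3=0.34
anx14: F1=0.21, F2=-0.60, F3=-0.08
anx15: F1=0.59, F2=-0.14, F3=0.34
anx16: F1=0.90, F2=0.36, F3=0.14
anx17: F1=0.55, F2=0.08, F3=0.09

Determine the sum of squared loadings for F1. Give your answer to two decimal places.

SS loadings for F1 = 0.40² + (-0.39)² + 0.36² + (-0.56)² + 0.20² + 0.21² + 0.59² + 0.90² + 0.55² = 0.1600 + 0.1521 + 0.1296 + 0.3136 + 0.0400 + 0.0441 + 0.3481 + 0.8100 + 0.3025 = 2.3000

2.30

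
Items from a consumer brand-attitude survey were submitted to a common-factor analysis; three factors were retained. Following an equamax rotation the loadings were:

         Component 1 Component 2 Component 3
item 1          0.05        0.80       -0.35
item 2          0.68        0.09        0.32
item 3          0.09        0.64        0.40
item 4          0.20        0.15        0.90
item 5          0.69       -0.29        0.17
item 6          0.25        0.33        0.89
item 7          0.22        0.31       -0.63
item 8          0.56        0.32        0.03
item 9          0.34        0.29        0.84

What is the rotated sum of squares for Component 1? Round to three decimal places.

1.529

SS loadings for Component 1 = 0.05² + 0.68² + 0.09² + 0.20² + 0.69² + 0.25² + 0.22² + 0.56² + 0.34² = 0.0025 + 0.4624 + 0.0081 + 0.0400 + 0.4761 + 0.0625 + 0.0484 + 0.3136 + 0.1156 = 1.5292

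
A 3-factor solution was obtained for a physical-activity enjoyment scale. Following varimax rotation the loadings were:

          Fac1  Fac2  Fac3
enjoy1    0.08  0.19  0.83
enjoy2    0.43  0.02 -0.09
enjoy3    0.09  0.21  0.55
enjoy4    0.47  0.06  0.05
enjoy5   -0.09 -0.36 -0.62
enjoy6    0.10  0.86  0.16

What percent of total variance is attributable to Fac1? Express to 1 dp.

SS loadings for Fac1 = 0.08² + 0.43² + 0.09² + 0.47² + (-0.09)² + 0.10² = 0.4384
With 6 standardized items, total variance = 6. Proportion = 0.4384/6 = 0.0731 → 7.31%.

7.3%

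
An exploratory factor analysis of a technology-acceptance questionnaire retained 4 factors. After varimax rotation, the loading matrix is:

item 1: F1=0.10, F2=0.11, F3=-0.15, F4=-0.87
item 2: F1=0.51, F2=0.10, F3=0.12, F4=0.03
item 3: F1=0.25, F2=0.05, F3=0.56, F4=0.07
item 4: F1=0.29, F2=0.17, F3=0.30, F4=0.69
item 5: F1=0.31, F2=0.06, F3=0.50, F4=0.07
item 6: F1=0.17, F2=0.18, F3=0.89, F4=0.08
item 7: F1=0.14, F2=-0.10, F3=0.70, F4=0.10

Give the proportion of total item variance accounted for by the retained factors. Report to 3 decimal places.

SS loadings by factor: 0.5613, 0.0995, 1.9726, 1.2601; total = 3.8935.
Total variance with 7 standardized items is 7, so the solution explains 3.8935/7 = 0.5562.

0.556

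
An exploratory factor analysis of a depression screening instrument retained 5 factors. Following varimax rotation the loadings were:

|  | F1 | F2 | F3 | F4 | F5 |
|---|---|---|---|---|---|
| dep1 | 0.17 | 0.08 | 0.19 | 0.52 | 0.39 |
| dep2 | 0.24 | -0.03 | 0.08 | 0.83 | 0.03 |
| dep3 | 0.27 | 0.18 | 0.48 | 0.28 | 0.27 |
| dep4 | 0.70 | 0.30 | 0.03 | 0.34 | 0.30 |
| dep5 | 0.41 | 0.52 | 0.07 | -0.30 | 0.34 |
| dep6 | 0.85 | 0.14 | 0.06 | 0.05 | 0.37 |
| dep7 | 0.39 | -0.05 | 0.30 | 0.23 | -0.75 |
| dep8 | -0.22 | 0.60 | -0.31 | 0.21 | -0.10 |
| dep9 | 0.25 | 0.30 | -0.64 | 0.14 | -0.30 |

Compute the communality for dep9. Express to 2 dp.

0.67

h² = 0.25² + 0.30² + (-0.64)² + 0.14² + (-0.30)² = 0.0625 + 0.0900 + 0.4096 + 0.0196 + 0.0900 = 0.6717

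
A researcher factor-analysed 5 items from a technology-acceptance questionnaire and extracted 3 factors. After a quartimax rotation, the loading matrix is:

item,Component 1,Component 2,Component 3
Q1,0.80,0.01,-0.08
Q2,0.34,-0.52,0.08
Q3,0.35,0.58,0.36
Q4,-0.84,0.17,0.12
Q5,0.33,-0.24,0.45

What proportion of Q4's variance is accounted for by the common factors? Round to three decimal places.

0.749

h² = (-0.84)² + 0.17² + 0.12² = 0.7056 + 0.0289 + 0.0144 = 0.7489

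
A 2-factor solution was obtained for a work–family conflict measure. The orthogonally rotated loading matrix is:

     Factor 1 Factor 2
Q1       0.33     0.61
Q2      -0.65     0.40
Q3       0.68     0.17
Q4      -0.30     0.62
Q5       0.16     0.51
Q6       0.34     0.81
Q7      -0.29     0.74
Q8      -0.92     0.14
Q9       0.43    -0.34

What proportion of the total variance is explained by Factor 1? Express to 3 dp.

0.260

SS loadings for Factor 1 = 0.33² + (-0.65)² + 0.68² + (-0.30)² + 0.16² + 0.34² + (-0.29)² + (-0.92)² + 0.43² = 2.3404
Proportion of variance = 2.3404 / 9 = 0.2600.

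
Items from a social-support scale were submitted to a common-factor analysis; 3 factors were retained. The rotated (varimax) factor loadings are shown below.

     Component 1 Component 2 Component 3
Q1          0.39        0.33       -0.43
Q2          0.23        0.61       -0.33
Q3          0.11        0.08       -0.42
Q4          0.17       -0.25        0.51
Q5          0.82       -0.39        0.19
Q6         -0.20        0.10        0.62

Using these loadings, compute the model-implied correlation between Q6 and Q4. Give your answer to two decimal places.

0.26

r̂ = Σ λ_i·λ_j across factors = (-0.20)(0.17) + (0.10)(-0.25) + (0.62)(0.51)
  = -0.0340 -0.0250 +0.3162 = 0.2572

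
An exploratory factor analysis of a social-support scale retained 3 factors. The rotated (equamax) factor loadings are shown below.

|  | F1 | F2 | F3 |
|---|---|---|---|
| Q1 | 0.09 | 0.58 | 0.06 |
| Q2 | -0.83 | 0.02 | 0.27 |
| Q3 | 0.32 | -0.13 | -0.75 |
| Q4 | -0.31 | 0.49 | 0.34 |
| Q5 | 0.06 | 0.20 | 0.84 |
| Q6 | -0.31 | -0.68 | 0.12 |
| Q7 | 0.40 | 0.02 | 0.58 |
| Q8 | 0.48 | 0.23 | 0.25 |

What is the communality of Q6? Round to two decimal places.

0.57

h² = (-0.31)² + (-0.68)² + 0.12² = 0.0961 + 0.4624 + 0.0144 = 0.5729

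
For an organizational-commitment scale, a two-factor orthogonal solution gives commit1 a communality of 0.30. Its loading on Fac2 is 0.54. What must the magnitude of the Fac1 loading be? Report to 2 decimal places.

0.09

Under orthogonal rotation h² = Σλ², so λ_Fac1² = h² − (0.2916) = 0.30 − 0.2916 = 0.0084.
|λ| = √0.0084 = 0.0917.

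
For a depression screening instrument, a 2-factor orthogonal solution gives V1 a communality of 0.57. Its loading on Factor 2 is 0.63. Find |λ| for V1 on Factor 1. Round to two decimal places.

0.42

Under orthogonal rotation h² = Σλ², so λ_Factor 1² = h² − (0.3969) = 0.57 − 0.3969 = 0.1731.
|λ| = √0.1731 = 0.4161.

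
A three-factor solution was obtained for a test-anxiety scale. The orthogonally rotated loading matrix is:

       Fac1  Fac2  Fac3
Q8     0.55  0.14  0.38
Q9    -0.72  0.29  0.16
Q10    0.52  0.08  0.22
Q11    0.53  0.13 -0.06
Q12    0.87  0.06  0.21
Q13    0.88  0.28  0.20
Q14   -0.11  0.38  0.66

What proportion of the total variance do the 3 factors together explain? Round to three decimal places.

0.573

Communalities: 0.4665, 0.6281, 0.3252, 0.3014, 0.8046, 0.8928, 0.5921; Σh² = 4.0107.
Total variance with 7 standardized items is 7, so the solution explains 4.0107/7 = 0.5730.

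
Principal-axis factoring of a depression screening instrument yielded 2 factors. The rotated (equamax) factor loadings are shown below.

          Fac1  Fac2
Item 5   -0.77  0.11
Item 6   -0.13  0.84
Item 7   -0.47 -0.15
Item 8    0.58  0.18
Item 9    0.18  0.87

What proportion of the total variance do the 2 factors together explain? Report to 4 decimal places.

Communalities: 0.6050, 0.7225, 0.2434, 0.3688, 0.7893; Σh² = 2.7290.
Total variance with 5 standardized items is 5, so the solution explains 2.7290/5 = 0.5458.

0.5458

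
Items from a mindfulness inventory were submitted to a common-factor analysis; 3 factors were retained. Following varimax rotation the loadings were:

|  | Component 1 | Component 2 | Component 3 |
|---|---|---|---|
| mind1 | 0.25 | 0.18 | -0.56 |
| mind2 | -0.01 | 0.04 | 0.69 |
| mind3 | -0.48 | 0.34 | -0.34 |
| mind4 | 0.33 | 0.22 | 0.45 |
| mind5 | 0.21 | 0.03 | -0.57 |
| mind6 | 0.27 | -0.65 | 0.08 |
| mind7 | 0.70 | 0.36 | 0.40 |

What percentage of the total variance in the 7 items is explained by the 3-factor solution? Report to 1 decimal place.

48.0%

Communalities: 0.4085, 0.4778, 0.4616, 0.3598, 0.3699, 0.5018, 0.7796; Σh² = 3.3590.
Total variance with 7 standardized items is 7, so the solution explains 3.3590/7 = 0.4799 = 47.99%.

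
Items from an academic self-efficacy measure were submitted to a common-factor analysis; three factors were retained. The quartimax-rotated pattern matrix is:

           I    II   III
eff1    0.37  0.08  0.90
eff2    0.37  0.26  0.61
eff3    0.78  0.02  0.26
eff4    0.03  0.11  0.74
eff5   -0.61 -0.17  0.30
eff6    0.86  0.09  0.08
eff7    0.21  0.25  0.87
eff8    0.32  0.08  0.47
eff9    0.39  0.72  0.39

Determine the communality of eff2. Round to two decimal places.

h² = 0.37² + 0.26² + 0.61² = 0.1369 + 0.0676 + 0.3721 = 0.5766

0.58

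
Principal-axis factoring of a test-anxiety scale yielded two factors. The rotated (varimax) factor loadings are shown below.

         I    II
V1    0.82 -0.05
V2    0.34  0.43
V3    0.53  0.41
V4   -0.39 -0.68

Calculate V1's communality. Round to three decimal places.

h² = 0.82² + (-0.05)² = 0.6724 + 0.0025 = 0.6749

0.675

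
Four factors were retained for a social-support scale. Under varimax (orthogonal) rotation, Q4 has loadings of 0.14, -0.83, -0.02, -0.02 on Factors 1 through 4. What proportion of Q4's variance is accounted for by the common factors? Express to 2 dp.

h² = 0.14² + (-0.83)² + (-0.02)² + (-0.02)² = 0.0196 + 0.6889 + 0.0004 + 0.0004 = 0.7093

0.71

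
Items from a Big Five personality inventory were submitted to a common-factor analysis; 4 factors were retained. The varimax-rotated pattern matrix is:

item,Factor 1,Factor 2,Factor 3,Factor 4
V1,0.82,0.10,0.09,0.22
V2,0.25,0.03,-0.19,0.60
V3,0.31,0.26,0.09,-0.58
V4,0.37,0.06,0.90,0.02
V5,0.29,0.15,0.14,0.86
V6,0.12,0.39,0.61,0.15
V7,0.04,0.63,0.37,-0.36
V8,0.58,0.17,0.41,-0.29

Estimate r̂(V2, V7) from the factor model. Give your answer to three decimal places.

-0.257

r̂ = Σ λ_i·λ_j across factors = (0.25)(0.04) + (0.03)(0.63) + (-0.19)(0.37) + (0.60)(-0.36)
  = +0.0100 +0.0189 -0.0703 -0.2160 = -0.2574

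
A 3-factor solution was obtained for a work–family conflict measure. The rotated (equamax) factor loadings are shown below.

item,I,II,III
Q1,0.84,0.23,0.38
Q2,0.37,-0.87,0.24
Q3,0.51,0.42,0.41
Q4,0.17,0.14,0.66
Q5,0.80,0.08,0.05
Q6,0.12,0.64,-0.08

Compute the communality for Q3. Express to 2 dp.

h² = 0.51² + 0.42² + 0.41² = 0.2601 + 0.1764 + 0.1681 = 0.6046

0.60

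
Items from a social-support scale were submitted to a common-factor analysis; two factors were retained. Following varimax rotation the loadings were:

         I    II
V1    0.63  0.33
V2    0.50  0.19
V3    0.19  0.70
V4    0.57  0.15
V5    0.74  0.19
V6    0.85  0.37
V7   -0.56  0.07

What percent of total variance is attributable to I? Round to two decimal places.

SS loadings for I = 0.63² + 0.50² + 0.19² + 0.57² + 0.74² + 0.85² + (-0.56)² = 2.5916
With 7 standardized items, total variance = 7. Proportion = 2.5916/7 = 0.3702 → 37.02%.

37.02%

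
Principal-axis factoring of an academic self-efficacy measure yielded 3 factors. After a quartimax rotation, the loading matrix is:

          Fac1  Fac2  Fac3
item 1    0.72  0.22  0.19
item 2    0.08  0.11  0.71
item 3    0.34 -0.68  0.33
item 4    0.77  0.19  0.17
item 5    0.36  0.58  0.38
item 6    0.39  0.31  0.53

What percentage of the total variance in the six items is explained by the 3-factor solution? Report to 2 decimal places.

60.16%

SS loadings by factor: 1.5150, 0.9915, 1.1033; total = 3.6098.
Total variance with 6 standardized items is 6, so the solution explains 3.6098/6 = 0.6016 = 60.16%.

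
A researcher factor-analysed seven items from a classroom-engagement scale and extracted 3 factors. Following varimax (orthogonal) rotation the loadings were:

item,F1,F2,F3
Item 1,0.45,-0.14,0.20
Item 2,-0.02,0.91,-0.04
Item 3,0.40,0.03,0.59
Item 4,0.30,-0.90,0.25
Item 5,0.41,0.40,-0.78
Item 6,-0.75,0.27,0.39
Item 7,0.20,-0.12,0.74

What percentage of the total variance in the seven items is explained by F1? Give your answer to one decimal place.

SS loadings for F1 = 0.45² + (-0.02)² + 0.40² + 0.30² + 0.41² + (-0.75)² + 0.20² = 1.2235
With 7 standardized items, total variance = 7. Proportion = 1.2235/7 = 0.1748 → 17.48%.

17.5%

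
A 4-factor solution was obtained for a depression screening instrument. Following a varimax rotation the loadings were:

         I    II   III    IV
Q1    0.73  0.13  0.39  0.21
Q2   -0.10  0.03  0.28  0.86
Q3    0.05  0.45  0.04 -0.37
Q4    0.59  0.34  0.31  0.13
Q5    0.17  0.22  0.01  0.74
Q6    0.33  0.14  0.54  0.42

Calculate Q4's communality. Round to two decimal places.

0.58

h² = 0.59² + 0.34² + 0.31² + 0.13² = 0.3481 + 0.1156 + 0.0961 + 0.0169 = 0.5767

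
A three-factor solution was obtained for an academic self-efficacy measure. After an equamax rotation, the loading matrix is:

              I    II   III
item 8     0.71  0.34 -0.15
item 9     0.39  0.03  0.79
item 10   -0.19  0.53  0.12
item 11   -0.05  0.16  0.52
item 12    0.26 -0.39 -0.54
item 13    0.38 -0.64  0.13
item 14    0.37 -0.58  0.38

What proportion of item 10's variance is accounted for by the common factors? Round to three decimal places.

h² = (-0.19)² + 0.53² + 0.12² = 0.0361 + 0.2809 + 0.0144 = 0.3314

0.331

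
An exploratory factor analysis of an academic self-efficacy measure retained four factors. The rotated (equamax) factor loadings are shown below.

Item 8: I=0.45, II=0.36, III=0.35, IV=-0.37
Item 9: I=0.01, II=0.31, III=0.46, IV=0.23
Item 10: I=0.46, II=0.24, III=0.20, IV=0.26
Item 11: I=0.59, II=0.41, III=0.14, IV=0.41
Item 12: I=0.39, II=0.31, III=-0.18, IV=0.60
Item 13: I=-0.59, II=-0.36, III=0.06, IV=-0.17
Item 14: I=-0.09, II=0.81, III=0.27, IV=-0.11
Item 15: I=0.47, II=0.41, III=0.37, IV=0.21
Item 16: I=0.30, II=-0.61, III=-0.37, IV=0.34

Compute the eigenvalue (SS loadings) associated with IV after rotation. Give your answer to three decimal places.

SS loadings for IV = (-0.37)² + 0.23² + 0.26² + 0.41² + 0.60² + (-0.17)² + (-0.11)² + 0.21² + 0.34² = 0.1369 + 0.0529 + 0.0676 + 0.1681 + 0.3600 + 0.0289 + 0.0121 + 0.0441 + 0.1156 = 0.9862

0.986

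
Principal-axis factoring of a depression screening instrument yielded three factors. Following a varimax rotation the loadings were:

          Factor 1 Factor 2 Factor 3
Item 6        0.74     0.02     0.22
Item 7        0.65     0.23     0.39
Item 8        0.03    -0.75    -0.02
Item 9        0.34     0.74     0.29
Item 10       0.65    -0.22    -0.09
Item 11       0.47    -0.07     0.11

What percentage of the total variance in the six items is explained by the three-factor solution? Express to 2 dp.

SS loadings by factor: 1.7300, 1.2167, 0.3052; total = 3.2519.
Total variance with 6 standardized items is 6, so the solution explains 3.2519/6 = 0.5420 = 54.20%.

54.20%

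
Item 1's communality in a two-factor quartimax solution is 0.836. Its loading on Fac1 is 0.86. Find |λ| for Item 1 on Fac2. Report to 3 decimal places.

0.310

Under orthogonal rotation h² = Σλ², so λ_Fac2² = h² − (0.7396) = 0.836 − 0.7396 = 0.0964.
|λ| = √0.0964 = 0.3105.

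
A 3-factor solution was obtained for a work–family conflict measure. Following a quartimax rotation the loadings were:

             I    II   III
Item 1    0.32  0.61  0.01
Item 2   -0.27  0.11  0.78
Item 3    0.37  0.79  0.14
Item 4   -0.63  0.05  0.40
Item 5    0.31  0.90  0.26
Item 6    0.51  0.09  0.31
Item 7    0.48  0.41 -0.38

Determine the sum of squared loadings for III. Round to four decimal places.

1.0962

SS loadings for III = 0.01² + 0.78² + 0.14² + 0.40² + 0.26² + 0.31² + (-0.38)² = 0.0001 + 0.6084 + 0.0196 + 0.1600 + 0.0676 + 0.0961 + 0.1444 = 1.0962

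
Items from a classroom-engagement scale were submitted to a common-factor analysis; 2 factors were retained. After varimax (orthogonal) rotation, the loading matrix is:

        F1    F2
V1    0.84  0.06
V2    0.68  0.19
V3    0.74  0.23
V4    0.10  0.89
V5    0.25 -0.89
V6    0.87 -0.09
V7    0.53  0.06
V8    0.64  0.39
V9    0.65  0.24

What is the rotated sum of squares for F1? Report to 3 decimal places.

SS loadings for F1 = 0.84² + 0.68² + 0.74² + 0.10² + 0.25² + 0.87² + 0.53² + 0.64² + 0.65² = 0.7056 + 0.4624 + 0.5476 + 0.0100 + 0.0625 + 0.7569 + 0.2809 + 0.4096 + 0.4225 = 3.6580

3.658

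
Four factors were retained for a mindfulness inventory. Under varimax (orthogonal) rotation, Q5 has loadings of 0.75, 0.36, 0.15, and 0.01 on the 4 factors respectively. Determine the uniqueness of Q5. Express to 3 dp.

0.285

h² = 0.75² + 0.36² + 0.15² + 0.01² = 0.5625 + 0.1296 + 0.0225 + 0.0001 = 0.7147
Uniqueness u² = 1 − h² = 1 − 0.7147 = 0.2853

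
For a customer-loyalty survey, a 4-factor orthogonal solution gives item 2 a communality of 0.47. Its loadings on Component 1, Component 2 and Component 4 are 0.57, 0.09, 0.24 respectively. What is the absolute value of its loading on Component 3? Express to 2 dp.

Under orthogonal rotation h² = Σλ², so λ_Component 3² = h² − (0.3906) = 0.47 − 0.3906 = 0.0794.
|λ| = √0.0794 = 0.2818.

0.28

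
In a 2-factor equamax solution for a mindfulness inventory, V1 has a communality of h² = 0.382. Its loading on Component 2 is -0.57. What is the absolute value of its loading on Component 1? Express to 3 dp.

0.239

Under orthogonal rotation h² = Σλ², so λ_Component 1² = h² − (0.3249) = 0.382 − 0.3249 = 0.0571.
|λ| = √0.0571 = 0.2390.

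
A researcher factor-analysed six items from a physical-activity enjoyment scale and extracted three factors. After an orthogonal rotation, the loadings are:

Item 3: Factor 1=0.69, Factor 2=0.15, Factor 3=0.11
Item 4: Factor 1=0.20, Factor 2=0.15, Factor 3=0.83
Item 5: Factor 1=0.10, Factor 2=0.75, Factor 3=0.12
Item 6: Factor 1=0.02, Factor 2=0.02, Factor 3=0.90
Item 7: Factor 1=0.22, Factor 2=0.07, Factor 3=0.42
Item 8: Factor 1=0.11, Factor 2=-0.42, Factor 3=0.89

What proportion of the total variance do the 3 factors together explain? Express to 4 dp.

Communalities: 0.5107, 0.7514, 0.5869, 0.8108, 0.2297, 0.9806; Σh² = 3.8701.
Total variance with 6 standardized items is 6, so the solution explains 3.8701/6 = 0.6450.

0.6450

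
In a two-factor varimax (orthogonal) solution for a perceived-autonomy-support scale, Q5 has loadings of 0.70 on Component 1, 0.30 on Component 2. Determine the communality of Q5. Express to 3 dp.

h² = 0.70² + 0.30² = 0.4900 + 0.0900 = 0.5800

0.580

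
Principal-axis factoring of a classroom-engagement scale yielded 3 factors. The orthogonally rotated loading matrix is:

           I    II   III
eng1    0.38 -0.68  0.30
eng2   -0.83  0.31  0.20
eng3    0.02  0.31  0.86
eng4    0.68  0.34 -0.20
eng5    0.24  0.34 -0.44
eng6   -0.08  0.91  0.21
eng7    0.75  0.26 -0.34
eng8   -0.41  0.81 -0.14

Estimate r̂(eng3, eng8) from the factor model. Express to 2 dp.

0.12

r̂ = Σ λ_i·λ_j across factors = (0.02)(-0.41) + (0.31)(0.81) + (0.86)(-0.14)
  = -0.0082 +0.2511 -0.1204 = 0.1225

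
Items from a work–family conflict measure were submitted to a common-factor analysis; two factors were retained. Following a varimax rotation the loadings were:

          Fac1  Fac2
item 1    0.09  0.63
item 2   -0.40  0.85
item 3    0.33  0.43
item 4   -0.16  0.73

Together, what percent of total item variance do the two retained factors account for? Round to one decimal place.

Communalities: 0.4050, 0.8825, 0.2938, 0.5585; Σh² = 2.1398.
Total variance with 4 standardized items is 4, so the solution explains 2.1398/4 = 0.5349 = 53.49%.

53.5%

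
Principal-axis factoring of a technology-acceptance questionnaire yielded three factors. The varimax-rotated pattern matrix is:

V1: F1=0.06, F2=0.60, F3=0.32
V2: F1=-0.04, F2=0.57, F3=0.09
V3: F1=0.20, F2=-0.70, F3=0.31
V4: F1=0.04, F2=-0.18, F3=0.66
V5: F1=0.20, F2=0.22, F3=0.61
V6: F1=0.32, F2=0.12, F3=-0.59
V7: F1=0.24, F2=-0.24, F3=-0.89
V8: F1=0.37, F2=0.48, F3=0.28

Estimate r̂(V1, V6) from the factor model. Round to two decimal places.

r̂ = Σ λ_i·λ_j across factors = (0.06)(0.32) + (0.60)(0.12) + (0.32)(-0.59)
  = +0.0192 +0.0720 -0.1888 = -0.0976

-0.10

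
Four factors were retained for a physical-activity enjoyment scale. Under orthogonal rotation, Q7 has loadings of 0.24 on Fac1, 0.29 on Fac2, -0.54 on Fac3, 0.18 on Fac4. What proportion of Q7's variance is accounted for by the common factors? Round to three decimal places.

h² = 0.24² + 0.29² + (-0.54)² + 0.18² = 0.0576 + 0.0841 + 0.2916 + 0.0324 = 0.4657

0.466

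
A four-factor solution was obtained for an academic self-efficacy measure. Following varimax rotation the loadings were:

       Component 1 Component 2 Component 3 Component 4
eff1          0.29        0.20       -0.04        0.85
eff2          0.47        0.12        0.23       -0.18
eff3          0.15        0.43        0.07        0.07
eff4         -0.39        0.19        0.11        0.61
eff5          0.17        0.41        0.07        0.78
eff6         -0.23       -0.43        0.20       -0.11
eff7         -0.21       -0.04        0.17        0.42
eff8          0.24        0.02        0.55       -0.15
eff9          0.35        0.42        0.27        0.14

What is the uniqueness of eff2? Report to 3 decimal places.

h² = 0.47² + 0.12² + 0.23² + (-0.18)² = 0.2209 + 0.0144 + 0.0529 + 0.0324 = 0.3206
Uniqueness u² = 1 − h² = 1 − 0.3206 = 0.6794

0.679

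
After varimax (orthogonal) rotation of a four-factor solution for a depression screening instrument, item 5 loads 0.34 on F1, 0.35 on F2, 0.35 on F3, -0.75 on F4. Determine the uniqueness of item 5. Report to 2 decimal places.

h² = 0.34² + 0.35² + 0.35² + (-0.75)² = 0.1156 + 0.1225 + 0.1225 + 0.5625 = 0.9231
Uniqueness u² = 1 − h² = 1 − 0.9231 = 0.0769

0.08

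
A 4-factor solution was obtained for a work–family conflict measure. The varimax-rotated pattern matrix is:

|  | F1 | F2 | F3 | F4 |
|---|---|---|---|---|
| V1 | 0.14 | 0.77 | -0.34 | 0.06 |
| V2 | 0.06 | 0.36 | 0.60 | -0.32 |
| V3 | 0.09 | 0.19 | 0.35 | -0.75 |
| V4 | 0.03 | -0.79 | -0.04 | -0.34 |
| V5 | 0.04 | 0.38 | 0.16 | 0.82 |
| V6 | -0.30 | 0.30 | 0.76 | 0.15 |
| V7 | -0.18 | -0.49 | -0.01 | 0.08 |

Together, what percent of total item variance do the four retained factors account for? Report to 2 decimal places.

67.17%

Communalities: 0.7317, 0.5956, 0.7292, 0.7422, 0.8440, 0.7801, 0.2790; Σh² = 4.7018.
Total variance with 7 standardized items is 7, so the solution explains 4.7018/7 = 0.6717 = 67.17%.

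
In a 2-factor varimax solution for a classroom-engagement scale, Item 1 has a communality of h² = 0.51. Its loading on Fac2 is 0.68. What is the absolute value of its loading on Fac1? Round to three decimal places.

0.218

Under orthogonal rotation h² = Σλ², so λ_Fac1² = h² − (0.4624) = 0.51 − 0.4624 = 0.0476.
|λ| = √0.0476 = 0.2182.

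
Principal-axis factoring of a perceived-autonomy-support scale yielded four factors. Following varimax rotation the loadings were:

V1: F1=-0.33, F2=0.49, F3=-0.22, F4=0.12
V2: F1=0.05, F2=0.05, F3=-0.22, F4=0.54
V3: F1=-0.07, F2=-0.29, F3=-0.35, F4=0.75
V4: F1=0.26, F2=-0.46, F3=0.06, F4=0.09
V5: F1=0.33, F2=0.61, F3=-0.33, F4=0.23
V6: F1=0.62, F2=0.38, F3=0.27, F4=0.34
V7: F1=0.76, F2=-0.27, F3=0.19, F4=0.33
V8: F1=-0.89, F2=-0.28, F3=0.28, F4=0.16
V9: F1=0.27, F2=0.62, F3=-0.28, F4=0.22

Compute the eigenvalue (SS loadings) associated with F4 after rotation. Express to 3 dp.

SS loadings for F4 = 0.12² + 0.54² + 0.75² + 0.09² + 0.23² + 0.34² + 0.33² + 0.16² + 0.22² = 0.0144 + 0.2916 + 0.5625 + 0.0081 + 0.0529 + 0.1156 + 0.1089 + 0.0256 + 0.0484 = 1.2280

1.228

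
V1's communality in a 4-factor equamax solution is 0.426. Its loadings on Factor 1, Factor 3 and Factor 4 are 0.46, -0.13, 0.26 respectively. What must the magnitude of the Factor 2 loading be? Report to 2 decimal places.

Under orthogonal rotation h² = Σλ², so λ_Factor 2² = h² − (0.2961) = 0.426 − 0.2961 = 0.1299.
|λ| = √0.1299 = 0.3604.

0.36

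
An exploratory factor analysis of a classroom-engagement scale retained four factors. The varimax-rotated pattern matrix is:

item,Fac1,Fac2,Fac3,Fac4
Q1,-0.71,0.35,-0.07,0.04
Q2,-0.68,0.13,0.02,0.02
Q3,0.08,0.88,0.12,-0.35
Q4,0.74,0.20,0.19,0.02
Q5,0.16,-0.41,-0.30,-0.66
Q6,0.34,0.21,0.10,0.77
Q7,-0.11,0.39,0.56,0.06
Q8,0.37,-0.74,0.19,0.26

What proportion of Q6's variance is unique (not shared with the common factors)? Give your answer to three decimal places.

0.237

h² = 0.34² + 0.21² + 0.10² + 0.77² = 0.1156 + 0.0441 + 0.0100 + 0.5929 = 0.7626
Uniqueness u² = 1 − h² = 1 − 0.7626 = 0.2374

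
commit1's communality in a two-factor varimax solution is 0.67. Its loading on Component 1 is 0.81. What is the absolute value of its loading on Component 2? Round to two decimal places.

0.12

Under orthogonal rotation h² = Σλ², so λ_Component 2² = h² − (0.6561) = 0.67 − 0.6561 = 0.0139.
|λ| = √0.0139 = 0.1179.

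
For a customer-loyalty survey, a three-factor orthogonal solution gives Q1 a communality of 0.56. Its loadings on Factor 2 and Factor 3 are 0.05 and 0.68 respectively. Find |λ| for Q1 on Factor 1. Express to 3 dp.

Under orthogonal rotation h² = Σλ², so λ_Factor 1² = h² − (0.4649) = 0.56 − 0.4649 = 0.0951.
|λ| = √0.0951 = 0.3084.

0.308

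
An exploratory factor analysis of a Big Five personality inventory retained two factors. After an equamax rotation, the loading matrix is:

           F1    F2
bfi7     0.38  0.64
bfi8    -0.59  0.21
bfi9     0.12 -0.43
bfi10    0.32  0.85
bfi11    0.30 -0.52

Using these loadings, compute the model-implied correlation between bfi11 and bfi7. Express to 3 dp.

-0.219

r̂ = Σ λ_i·λ_j across factors = (0.30)(0.38) + (-0.52)(0.64)
  = +0.1140 -0.3328 = -0.2188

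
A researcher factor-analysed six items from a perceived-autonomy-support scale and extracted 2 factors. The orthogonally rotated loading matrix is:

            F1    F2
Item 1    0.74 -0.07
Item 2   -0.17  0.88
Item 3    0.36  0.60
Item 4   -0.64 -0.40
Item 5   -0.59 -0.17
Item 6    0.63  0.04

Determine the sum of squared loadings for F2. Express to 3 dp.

SS loadings for F2 = (-0.07)² + 0.88² + 0.60² + (-0.40)² + (-0.17)² + 0.04² = 0.0049 + 0.7744 + 0.3600 + 0.1600 + 0.0289 + 0.0016 = 1.3298

1.330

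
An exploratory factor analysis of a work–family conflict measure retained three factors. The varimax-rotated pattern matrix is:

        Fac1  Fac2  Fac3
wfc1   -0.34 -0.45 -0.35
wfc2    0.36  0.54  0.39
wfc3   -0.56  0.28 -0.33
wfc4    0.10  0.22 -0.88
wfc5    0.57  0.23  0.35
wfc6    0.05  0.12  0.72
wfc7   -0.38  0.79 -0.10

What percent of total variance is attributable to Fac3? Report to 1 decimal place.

25.8%

SS loadings for Fac3 = (-0.35)² + 0.39² + (-0.33)² + (-0.88)² + 0.35² + 0.72² + (-0.10)² = 1.8088
With 7 standardized items, total variance = 7. Proportion = 1.8088/7 = 0.2584 → 25.84%.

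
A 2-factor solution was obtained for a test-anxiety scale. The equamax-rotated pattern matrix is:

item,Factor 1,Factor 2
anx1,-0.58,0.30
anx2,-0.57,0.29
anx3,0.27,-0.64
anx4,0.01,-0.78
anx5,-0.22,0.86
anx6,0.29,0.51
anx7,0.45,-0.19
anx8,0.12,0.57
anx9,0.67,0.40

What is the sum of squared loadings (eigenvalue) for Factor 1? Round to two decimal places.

1.53

SS loadings for Factor 1 = (-0.58)² + (-0.57)² + 0.27² + 0.01² + (-0.22)² + 0.29² + 0.45² + 0.12² + 0.67² = 0.3364 + 0.3249 + 0.0729 + 0.0001 + 0.0484 + 0.0841 + 0.2025 + 0.0144 + 0.4489 = 1.5326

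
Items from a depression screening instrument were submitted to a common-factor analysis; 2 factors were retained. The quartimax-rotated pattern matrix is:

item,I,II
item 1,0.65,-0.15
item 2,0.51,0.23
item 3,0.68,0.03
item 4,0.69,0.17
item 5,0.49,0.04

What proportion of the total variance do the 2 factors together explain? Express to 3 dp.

0.394

Communalities: 0.4450, 0.3130, 0.4633, 0.5050, 0.2417; Σh² = 1.9680.
Total variance with 5 standardized items is 5, so the solution explains 1.9680/5 = 0.3936.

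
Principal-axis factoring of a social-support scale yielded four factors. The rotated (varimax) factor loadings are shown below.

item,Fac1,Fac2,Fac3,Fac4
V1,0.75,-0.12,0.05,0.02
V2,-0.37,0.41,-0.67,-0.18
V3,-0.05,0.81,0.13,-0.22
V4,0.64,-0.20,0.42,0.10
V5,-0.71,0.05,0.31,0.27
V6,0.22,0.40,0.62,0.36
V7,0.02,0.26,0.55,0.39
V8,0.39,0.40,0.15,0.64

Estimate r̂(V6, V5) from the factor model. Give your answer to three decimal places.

0.153

r̂ = Σ λ_i·λ_j across factors = (0.22)(-0.71) + (0.40)(0.05) + (0.62)(0.31) + (0.36)(0.27)
  = -0.1562 +0.0200 +0.1922 +0.0972 = 0.1532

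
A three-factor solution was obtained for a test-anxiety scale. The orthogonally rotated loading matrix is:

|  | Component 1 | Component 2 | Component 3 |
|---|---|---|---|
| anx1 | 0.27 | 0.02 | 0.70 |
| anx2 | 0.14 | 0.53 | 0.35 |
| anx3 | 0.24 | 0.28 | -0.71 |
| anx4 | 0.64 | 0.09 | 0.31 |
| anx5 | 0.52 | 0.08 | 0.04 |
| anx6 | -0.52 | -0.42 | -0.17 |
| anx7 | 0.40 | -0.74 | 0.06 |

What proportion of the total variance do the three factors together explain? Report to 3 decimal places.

0.515

Communalities: 0.5633, 0.4230, 0.6401, 0.5138, 0.2784, 0.4757, 0.7112; Σh² = 3.6055.
Total variance with 7 standardized items is 7, so the solution explains 3.6055/7 = 0.5151.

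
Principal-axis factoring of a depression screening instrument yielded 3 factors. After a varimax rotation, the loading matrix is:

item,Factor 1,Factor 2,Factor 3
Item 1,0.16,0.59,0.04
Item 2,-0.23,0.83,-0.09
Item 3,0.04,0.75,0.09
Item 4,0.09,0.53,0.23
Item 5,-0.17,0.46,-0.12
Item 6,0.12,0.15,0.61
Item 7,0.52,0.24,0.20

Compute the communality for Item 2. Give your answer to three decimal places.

h² = (-0.23)² + 0.83² + (-0.09)² = 0.0529 + 0.6889 + 0.0081 = 0.7499

0.750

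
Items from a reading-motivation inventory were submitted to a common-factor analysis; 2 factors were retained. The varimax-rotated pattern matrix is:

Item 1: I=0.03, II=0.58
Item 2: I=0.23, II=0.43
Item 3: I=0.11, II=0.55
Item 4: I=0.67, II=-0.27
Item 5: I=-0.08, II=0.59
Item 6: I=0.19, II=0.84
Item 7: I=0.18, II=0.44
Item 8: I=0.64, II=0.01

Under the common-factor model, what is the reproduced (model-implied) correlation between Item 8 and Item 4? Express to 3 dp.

0.426

r̂ = Σ λ_i·λ_j across factors = (0.64)(0.67) + (0.01)(-0.27)
  = +0.4288 -0.0027 = 0.4261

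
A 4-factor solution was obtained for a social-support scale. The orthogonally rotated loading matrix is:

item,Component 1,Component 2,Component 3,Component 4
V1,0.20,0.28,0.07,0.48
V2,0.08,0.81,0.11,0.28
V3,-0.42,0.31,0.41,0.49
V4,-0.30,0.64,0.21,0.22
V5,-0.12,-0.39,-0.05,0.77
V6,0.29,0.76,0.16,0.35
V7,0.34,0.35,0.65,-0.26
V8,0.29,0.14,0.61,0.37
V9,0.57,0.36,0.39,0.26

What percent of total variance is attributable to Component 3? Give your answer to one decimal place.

13.4%

SS loadings for Component 3 = 0.07² + 0.11² + 0.41² + 0.21² + (-0.05)² + 0.16² + 0.65² + 0.61² + 0.39² = 1.2040
With 9 standardized items, total variance = 9. Proportion = 1.2040/9 = 0.1338 → 13.38%.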